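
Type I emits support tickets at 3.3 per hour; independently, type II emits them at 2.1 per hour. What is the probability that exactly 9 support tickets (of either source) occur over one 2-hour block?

0.1124

Independent Poisson processes superpose: combined rate λ = 3.3 + 2.1 = 5.4 per hour.
Over the interval, μ = 5.4 × 2 = 10.8 (a 2-hour block = 2 hours).
P(N = 9) = e^(−10.8) · 10.8^9/9! ≈ 0.1124.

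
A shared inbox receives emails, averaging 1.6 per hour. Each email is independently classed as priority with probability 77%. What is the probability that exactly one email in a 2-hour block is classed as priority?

Thinning: the emails that are classed as priority themselves form a Poisson process with rate 0.77 × 1.6 = 1.232 per hour.
Over the interval, μ = 1.232 × 2 = 2.464 (a 2-hour block = 2 hours).
P(N = 1) = e^(−2.464) · 2.464^1/1! ≈ 0.2097.

0.2097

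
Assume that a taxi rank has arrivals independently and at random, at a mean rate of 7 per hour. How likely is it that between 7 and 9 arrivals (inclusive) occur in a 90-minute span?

0.2955

Over the interval, μ = 7 × 1.5 = 10.5 (a 90-minute span = 1.5 hours).
P(7 ≤ N ≤ 9) = Σ_{j=7}^{9} e^(−10.5) · 10.5^j/j! ≈ 0.2955.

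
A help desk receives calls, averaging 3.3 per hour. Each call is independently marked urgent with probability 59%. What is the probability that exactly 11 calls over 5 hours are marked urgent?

Thinning: the calls that are marked urgent themselves form a Poisson process with rate 0.59 × 3.3 = 1.947 per hour.
Over the interval, μ = 1.947 × 5 = 9.735 (5 hours).
P(N = 11) = e^(−9.735) · 9.735^11/11! ≈ 0.1103.

0.1103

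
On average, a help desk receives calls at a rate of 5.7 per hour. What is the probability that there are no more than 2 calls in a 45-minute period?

0.2005

Over the interval, μ = 5.7 × 0.75 = 4.275 (a 45-minute period = 0.75 hours).
P(N ≤ 2) = Σ_{j=0}^{2} e^(−μ) μ^j/j! ≈ 0.2005.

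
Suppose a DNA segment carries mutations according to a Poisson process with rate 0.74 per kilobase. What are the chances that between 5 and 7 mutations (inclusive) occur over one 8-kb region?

Over the interval, μ = 0.74 × 8 = 5.92 (an 8-kb region = 8 kilobases).
P(5 ≤ N ≤ 7) = Σ_{j=5}^{7} e^(−5.92) · 5.92^j/j! ≈ 0.4590.

0.4590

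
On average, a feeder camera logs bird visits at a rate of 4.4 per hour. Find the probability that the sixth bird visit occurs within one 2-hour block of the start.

Over the interval, μ = 4.4 × 2 = 8.8 (a 2-hour block = 2 hours).
The sixth arrival falls in the interval iff at least 6 events occur there: P(S_6 ≤ t) = P(N ≥ 6) = 1 − P(N ≤ 5) ≈ 0.8716.

0.8716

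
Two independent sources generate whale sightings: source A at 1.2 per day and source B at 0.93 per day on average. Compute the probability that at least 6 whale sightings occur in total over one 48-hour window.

Independent Poisson processes superpose: combined rate λ = 1.2 + 0.93 = 2.13 per day.
Over the interval, μ = 2.13 × 2 = 4.26 (a 48-hour window = 2 days).
P(N ≥ 6) = 1 − P(N ≤ 5) ≈ 0.2567.

0.2567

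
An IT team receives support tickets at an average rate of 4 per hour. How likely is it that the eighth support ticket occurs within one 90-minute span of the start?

Over the interval, μ = 4 × 1.5 = 6 (a 90-minute span = 1.5 hours).
The eighth arrival falls in the interval iff at least 8 events occur there: P(S_8 ≤ t) = P(N ≥ 8) = 1 − P(N ≤ 7) ≈ 0.2560.

0.2560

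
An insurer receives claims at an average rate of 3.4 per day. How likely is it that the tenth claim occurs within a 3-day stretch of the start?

0.5668

Over the interval, μ = 3.4 × 3 = 10.2 (a 3-day stretch = 3 days).
The tenth arrival falls in the interval iff at least 10 events occur there: P(S_10 ≤ t) = P(N ≥ 10) = 1 − P(N ≤ 9) ≈ 0.5668.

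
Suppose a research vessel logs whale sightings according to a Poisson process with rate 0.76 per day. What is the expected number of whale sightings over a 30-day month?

22.8

E[N] = λt = 0.76 × 30 = 22.8 (a 30-day month = 30 days).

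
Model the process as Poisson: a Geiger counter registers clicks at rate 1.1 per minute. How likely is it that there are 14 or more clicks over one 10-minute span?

Over the interval, μ = 1.1 × 10 = 11 (a 10-minute span = 10 minutes).
P(N ≥ 14) = 1 − P(N ≤ 13) = 1 − Σ_{j=0}^{13} e^(−μ) μ^j/j! ≈ 0.2187.

0.2187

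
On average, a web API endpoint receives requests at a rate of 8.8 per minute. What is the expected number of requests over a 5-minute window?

E[N] = λt = 8.8 × 5 = 44 (a 5-minute window = 5 minutes).

44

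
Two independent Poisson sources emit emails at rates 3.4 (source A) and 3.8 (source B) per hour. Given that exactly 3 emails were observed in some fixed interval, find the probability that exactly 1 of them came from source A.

0.3946

Given the total, each event is independently from source A with probability p = λ_A/(λ_A+λ_B) = 3.4/7.2 ≈ 0.4722.
So K ~ Binomial(3, 3.4/7.2): P(K = 1) = C(3,1) · (3.4/7.2)^1 · (3.8/7.2)^2 ≈ 0.3946.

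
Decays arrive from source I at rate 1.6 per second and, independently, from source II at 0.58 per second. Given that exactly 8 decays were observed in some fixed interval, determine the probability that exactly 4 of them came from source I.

0.1018

Given the total, each event is independently from source I with probability p = λ_I/(λ_I+λ_II) = 1.6/2.18 ≈ 0.7339.
So K ~ Binomial(8, 1.6/2.18): P(K = 4) = C(8,4) · (1.6/2.18)^4 · (0.58/2.18)^4 ≈ 0.1018.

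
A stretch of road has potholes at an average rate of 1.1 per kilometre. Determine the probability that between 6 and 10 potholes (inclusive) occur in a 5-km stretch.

Over the interval, μ = 1.1 × 5 = 5.5 (a 5-km stretch = 5 kilometres).
P(6 ≤ N ≤ 10) = Σ_{j=6}^{10} e^(−5.5) · 5.5^j/j! ≈ 0.4458.

0.4458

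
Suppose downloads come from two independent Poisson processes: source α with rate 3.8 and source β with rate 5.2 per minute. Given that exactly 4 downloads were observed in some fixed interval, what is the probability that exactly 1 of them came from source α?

Given the total, each event is independently from source α with probability p = λ_α/(λ_α+λ_β) = 3.8/9 ≈ 0.4222.
So K ~ Binomial(4, 3.8/9): P(K = 1) = C(4,1) · (3.8/9)^1 · (5.2/9)^3 ≈ 0.3257.

0.3257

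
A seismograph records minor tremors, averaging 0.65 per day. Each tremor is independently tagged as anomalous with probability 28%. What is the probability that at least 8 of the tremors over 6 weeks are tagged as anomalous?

0.4963

Thinning: the tremors that are tagged as anomalous themselves form a Poisson process with rate 0.28 × 0.65 = 0.182 per day.
Over the interval, μ = 0.182 × 42 = 7.644 (6 weeks = 42 days).
P(N ≥ 8) = 1 − P(N ≤ 7) ≈ 0.4963.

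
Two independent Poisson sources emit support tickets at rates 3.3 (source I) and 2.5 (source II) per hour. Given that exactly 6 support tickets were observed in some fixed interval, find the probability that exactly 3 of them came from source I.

0.2950

Given the total, each event is independently from source I with probability p = λ_I/(λ_I+λ_II) = 3.3/5.8 ≈ 0.5690.
So K ~ Binomial(6, 3.3/5.8): P(K = 3) = C(6,3) · (3.3/5.8)^3 · (2.5/5.8)^3 ≈ 0.2950.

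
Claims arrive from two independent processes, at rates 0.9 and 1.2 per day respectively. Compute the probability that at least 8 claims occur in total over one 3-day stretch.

0.2983

Independent Poisson processes superpose: combined rate λ = 0.9 + 1.2 = 2.1 per day.
Over the interval, μ = 2.1 × 3 = 6.3 (a 3-day stretch = 3 days).
P(N ≥ 8) = 1 − P(N ≤ 7) ≈ 0.2983.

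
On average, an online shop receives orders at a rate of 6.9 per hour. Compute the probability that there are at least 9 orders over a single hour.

0.2580

With mean μ = 6.9 per hour,
P(N ≥ 9) = 1 − P(N ≤ 8) = 1 − Σ_{j=0}^{8} e^(−μ) μ^j/j! ≈ 0.2580.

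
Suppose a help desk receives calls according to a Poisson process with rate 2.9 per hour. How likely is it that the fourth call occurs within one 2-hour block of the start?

Over the interval, μ = 2.9 × 2 = 5.8 (a 2-hour block = 2 hours).
The fourth arrival falls in the interval iff at least 4 events occur there: P(S_4 ≤ t) = P(N ≥ 4) = 1 − P(N ≤ 3) ≈ 0.8300.

0.8300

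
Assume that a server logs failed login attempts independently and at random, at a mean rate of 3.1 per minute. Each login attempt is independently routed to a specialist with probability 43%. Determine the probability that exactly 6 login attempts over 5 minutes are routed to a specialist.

0.1552

Thinning: the login attempts that are routed to a specialist themselves form a Poisson process with rate 0.43 × 3.1 = 1.333 per minute.
Over the interval, μ = 1.333 × 5 = 6.665 (5 minutes).
P(N = 6) = e^(−6.665) · 6.665^6/6! ≈ 0.1552.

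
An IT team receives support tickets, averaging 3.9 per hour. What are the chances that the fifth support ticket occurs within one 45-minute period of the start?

Over the interval, μ = 3.9 × 0.75 = 2.925 (a 45-minute period = 0.75 hours).
The fifth arrival falls in the interval iff at least 5 events occur there: P(S_5 ≤ t) = P(N ≥ 5) = 1 − P(N ≤ 4) ≈ 0.1723.

0.1723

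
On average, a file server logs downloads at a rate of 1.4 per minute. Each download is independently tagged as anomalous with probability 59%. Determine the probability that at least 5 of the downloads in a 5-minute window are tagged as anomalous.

0.3965

Thinning: the downloads that are tagged as anomalous themselves form a Poisson process with rate 0.59 × 1.4 = 0.826 per minute.
Over the interval, μ = 0.826 × 5 = 4.13 (a 5-minute window = 5 minutes).
P(N ≥ 5) = 1 − P(N ≤ 4) ≈ 0.3965.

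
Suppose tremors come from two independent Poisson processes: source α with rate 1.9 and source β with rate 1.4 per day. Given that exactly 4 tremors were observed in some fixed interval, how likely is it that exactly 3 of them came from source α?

0.3239

Given the total, each event is independently from source α with probability p = λ_α/(λ_α+λ_β) = 1.9/3.3 ≈ 0.5758.
So K ~ Binomial(4, 1.9/3.3): P(K = 3) = C(4,3) · (1.9/3.3)^3 · (1.4/3.3)^1 ≈ 0.3239.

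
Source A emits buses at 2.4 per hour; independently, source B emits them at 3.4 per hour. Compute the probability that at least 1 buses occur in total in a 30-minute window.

Independent Poisson processes superpose: combined rate λ = 2.4 + 3.4 = 5.8 per hour.
Over the interval, μ = 5.8 × 0.5 = 2.9 (a 30-minute window = 0.5 hours).
P(N ≥ 1) = 1 − P(N ≤ 0) ≈ 0.9450.

0.9450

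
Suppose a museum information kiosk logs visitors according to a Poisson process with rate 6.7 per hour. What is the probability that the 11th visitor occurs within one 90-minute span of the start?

0.4232

Over the interval, μ = 6.7 × 1.5 = 10.05 (a 90-minute span = 1.5 hours).
The 11th arrival falls in the interval iff at least 11 events occur there: P(S_11 ≤ t) = P(N ≥ 11) = 1 − P(N ≤ 10) ≈ 0.4232.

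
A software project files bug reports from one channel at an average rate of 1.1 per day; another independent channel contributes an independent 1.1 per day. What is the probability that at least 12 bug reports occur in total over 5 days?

Independent Poisson processes superpose: combined rate λ = 1.1 + 1.1 = 2.2 per day.
Over the interval, μ = 2.2 × 5 = 11 (5 days).
P(N ≥ 12) = 1 − P(N ≤ 11) ≈ 0.4207.

0.4207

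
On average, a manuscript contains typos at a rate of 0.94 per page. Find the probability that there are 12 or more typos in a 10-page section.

Over the interval, μ = 0.94 × 10 = 9.4 (a 10-page section = 10 pages).
P(N ≥ 12) = 1 − P(N ≤ 11) = 1 − Σ_{j=0}^{11} e^(−μ) μ^j/j! ≈ 0.2374.

0.2374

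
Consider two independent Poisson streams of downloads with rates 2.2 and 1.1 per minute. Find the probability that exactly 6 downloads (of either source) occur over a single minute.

Independent Poisson processes superpose: combined rate λ = 2.2 + 1.1 = 3.3 per minute.
So μ = 3.3.
P(N = 6) = e^(−3.3) · 3.3^6/6! ≈ 0.0662.

0.0662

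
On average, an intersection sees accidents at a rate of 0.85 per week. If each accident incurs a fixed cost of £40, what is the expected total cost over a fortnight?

E[N] = 0.85 × 2 = 1.7 (a fortnight = 2 weeks); E[cost] = 1.7 × £40 = £68.

£68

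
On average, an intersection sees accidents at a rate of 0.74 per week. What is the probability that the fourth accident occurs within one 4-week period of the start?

0.3438

Over the interval, μ = 0.74 × 4 = 2.96 (a 4-week period = 4 weeks).
The fourth arrival falls in the interval iff at least 4 events occur there: P(S_4 ≤ t) = P(N ≥ 4) = 1 − P(N ≤ 3) ≈ 0.3438.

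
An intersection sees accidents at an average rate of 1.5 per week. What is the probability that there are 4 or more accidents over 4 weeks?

Over the interval, μ = 1.5 × 4 = 6 (4 weeks).
P(N ≥ 4) = 1 − P(N ≤ 3) = 1 − Σ_{j=0}^{3} e^(−μ) μ^j/j! ≈ 0.8488.

0.8488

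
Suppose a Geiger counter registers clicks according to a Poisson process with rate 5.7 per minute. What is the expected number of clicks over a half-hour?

171

E[N] = λt = 5.7 × 30 = 171 (a half-hour = 30 minutes).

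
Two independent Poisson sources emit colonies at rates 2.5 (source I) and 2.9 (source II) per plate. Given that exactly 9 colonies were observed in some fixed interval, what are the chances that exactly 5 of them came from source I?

Given the total, each event is independently from source I with probability p = λ_I/(λ_I+λ_II) = 2.5/5.4 ≈ 0.4630.
So K ~ Binomial(9, 2.5/5.4): P(K = 5) = C(9,5) · (2.5/5.4)^5 · (2.9/5.4)^4 ≈ 0.2229.

0.2229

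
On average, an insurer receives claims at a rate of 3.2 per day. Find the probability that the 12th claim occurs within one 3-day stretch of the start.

0.2588

Over the interval, μ = 3.2 × 3 = 9.6 (a 3-day stretch = 3 days).
The 12th arrival falls in the interval iff at least 12 events occur there: P(S_12 ≤ t) = P(N ≥ 12) = 1 − P(N ≤ 11) ≈ 0.2588.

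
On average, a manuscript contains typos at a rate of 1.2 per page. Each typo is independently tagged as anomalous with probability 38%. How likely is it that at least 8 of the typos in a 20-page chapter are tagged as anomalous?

Thinning: the typos that are tagged as anomalous themselves form a Poisson process with rate 0.38 × 1.2 = 0.456 per page.
Over the interval, μ = 0.456 × 20 = 9.12 (a 20-page chapter = 20 pages).
P(N ≥ 8) = 1 − P(N ≤ 7) ≈ 0.6900.

0.6900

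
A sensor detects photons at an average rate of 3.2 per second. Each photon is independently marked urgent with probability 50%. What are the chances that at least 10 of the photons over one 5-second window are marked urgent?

Thinning: the photons that are marked urgent themselves form a Poisson process with rate 0.5 × 3.2 = 1.6 per second.
Over the interval, μ = 1.6 × 5 = 8 (a 5-second window = 5 seconds).
P(N ≥ 10) = 1 − P(N ≤ 9) ≈ 0.2834.

0.2834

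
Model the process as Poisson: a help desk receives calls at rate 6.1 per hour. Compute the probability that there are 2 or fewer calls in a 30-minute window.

0.4121

Over the interval, μ = 6.1 × 0.5 = 3.05 (a 30-minute window = 0.5 hours).
P(N ≤ 2) = Σ_{j=0}^{2} e^(−μ) μ^j/j! ≈ 0.4121.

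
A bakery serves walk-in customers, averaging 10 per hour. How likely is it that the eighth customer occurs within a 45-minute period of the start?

Over the interval, μ = 10 × 0.75 = 7.5 (a 45-minute period = 0.75 hours).
The eighth arrival falls in the interval iff at least 8 events occur there: P(S_8 ≤ t) = P(N ≥ 8) = 1 − P(N ≤ 7) ≈ 0.4754.

0.4754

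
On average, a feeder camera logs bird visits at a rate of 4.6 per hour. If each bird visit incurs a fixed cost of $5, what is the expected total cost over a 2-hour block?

E[N] = 4.6 × 2 = 9.2 (a 2-hour block = 2 hours); E[cost] = 9.2 × $5 = $46.

$46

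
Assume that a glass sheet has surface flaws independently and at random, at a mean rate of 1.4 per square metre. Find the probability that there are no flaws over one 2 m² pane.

0.0608

Over the interval, μ = 1.4 × 2 = 2.8 (a 2 m² pane = 2 square metres).
P(N = 0) = e^(−μ) μ^0/0! = e^(−2.8) · 2.8^0/1 ≈ 0.0608.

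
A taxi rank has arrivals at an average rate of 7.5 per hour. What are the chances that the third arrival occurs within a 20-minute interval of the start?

Over the interval, μ = 7.5 × 1/3 = 2.5 (a 20-minute interval = 1/3 hours).
The third arrival falls in the interval iff at least 3 events occur there: P(S_3 ≤ t) = P(N ≥ 3) = 1 − P(N ≤ 2) ≈ 0.4562.

0.4562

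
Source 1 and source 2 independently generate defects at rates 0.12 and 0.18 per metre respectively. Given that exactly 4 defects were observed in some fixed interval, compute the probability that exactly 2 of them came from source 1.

Given the total, each event is independently from source 1 with probability p = λ_1/(λ_1+λ_2) = 0.12/0.3 = 0.4000.
So K ~ Binomial(4, 0.12/0.3): P(K = 2) = C(4,2) · (0.12/0.3)^2 · (0.18/0.3)^2 ≈ 0.3456.

0.3456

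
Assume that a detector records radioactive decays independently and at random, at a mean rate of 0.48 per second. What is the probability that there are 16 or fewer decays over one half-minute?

0.7204

Over the interval, μ = 0.48 × 30 = 14.4 (a half-minute = 30 seconds).
P(N ≤ 16) = Σ_{j=0}^{16} e^(−μ) μ^j/j! ≈ 0.7204.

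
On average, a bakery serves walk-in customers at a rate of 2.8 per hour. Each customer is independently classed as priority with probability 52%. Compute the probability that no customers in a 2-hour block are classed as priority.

0.0544

Thinning: the customers that are classed as priority themselves form a Poisson process with rate 0.52 × 2.8 = 1.456 per hour.
Over the interval, μ = 1.456 × 2 = 2.912 (a 2-hour block = 2 hours).
P(N = 0) = e^(−2.912) · 2.912^0/0! ≈ 0.0544.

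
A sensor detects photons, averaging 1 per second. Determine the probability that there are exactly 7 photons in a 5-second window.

0.1044

Over the interval, μ = 1 × 5 = 5 (a 5-second window = 5 seconds).
P(N = 7) = e^(−μ) μ^7/7! = e^(−5) · 5^7/5040 ≈ 0.1044.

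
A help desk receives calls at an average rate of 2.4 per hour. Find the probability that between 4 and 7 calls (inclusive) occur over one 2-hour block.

0.5924

Over the interval, μ = 2.4 × 2 = 4.8 (a 2-hour block = 2 hours).
P(4 ≤ N ≤ 7) = Σ_{j=4}^{7} e^(−4.8) · 4.8^j/j! ≈ 0.5924.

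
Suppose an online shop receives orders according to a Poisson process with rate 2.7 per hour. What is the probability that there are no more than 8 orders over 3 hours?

0.5786

Over the interval, μ = 2.7 × 3 = 8.1 (3 hours).
P(N ≤ 8) = Σ_{j=0}^{8} e^(−μ) μ^j/j! ≈ 0.5786.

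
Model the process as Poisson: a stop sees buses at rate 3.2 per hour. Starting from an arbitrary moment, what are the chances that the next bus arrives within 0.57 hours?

0.8386

Inter-arrival times are exponential with rate λ = 3.2 per hour.
P(T ≤ 0.57) = 1 − e^(−λt) = 1 − e^(−3.2 × 0.57) = 1 − e^(−1.824) ≈ 0.8386.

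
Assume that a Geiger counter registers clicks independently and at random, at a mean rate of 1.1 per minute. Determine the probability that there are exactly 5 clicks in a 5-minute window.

Over the interval, μ = 1.1 × 5 = 5.5 (a 5-minute window = 5 minutes).
P(N = 5) = e^(−μ) μ^5/5! = e^(−5.5) · 5.5^5/120 ≈ 0.1714.

0.1714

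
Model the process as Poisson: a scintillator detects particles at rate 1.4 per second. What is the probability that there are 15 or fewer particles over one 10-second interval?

Over the interval, μ = 1.4 × 10 = 14 (a 10-second interval = 10 seconds).
P(N ≤ 15) = Σ_{j=0}^{15} e^(−μ) μ^j/j! ≈ 0.6694.

0.6694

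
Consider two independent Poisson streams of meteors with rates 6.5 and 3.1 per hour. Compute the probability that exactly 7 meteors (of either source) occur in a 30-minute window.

Independent Poisson processes superpose: combined rate λ = 6.5 + 3.1 = 9.6 per hour.
Over the interval, μ = 9.6 × 0.5 = 4.8 (a 30-minute window = 0.5 hours).
P(N = 7) = e^(−4.8) · 4.8^7/7! ≈ 0.0959.

0.0959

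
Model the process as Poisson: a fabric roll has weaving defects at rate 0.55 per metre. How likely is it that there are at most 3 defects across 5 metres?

0.7030

Over the interval, μ = 0.55 × 5 = 2.75 (5 metres).
P(N ≤ 3) = Σ_{j=0}^{3} e^(−μ) μ^j/j! ≈ 0.7030.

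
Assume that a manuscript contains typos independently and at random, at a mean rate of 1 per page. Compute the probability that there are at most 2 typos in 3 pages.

Over the interval, μ = 1 × 3 = 3 (3 pages).
P(N ≤ 2) = Σ_{j=0}^{2} e^(−μ) μ^j/j! ≈ 0.4232.

0.4232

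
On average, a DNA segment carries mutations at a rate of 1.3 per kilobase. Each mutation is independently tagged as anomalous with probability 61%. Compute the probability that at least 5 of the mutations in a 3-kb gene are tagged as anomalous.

Thinning: the mutations that are tagged as anomalous themselves form a Poisson process with rate 0.61 × 1.3 = 0.793 per kilobase.
Over the interval, μ = 0.793 × 3 = 2.379 (a 3-kb gene = 3 kilobases).
P(N ≥ 5) = 1 − P(N ≤ 4) ≈ 0.0933.

0.0933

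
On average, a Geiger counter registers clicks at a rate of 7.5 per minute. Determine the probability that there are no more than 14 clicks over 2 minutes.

Over the interval, μ = 7.5 × 2 = 15 (2 minutes).
P(N ≤ 14) = Σ_{j=0}^{14} e^(−μ) μ^j/j! ≈ 0.4657.

0.4657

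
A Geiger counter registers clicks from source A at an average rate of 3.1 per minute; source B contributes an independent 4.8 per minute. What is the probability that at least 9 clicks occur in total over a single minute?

Independent Poisson processes superpose: combined rate λ = 3.1 + 4.8 = 7.9 per minute.
So μ = 7.9.
P(N ≥ 9) = 1 − P(N ≤ 8) ≈ 0.3935.

0.3935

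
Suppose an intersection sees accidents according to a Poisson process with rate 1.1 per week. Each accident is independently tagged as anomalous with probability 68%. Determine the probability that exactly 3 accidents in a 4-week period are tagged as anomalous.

0.2240

Thinning: the accidents that are tagged as anomalous themselves form a Poisson process with rate 0.68 × 1.1 = 0.748 per week.
Over the interval, μ = 0.748 × 4 = 2.992 (a 4-week period = 4 weeks).
P(N = 3) = e^(−2.992) · 2.992^3/3! ≈ 0.2240.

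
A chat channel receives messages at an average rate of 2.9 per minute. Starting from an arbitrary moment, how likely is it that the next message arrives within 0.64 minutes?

Inter-arrival times are exponential with rate λ = 2.9 per minute.
P(T ≤ 0.64) = 1 − e^(−λt) = 1 − e^(−2.9 × 0.64) = 1 − e^(−1.856) ≈ 0.8437.

0.8437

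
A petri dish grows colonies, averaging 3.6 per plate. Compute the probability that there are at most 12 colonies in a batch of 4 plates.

0.3203

Over the interval, μ = 3.6 × 4 = 14.4 (a batch of 4 plates = 4 plates).
P(N ≤ 12) = Σ_{j=0}^{12} e^(−μ) μ^j/j! ≈ 0.3203.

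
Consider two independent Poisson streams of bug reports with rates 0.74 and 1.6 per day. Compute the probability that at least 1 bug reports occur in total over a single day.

Independent Poisson processes superpose: combined rate λ = 0.74 + 1.6 = 2.34 per day.
So μ = 2.34.
P(N ≥ 1) = 1 − P(N ≤ 0) ≈ 0.9037.

0.9037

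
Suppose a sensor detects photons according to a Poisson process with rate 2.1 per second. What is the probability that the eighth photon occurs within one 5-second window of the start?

0.8215

Over the interval, μ = 2.1 × 5 = 10.5 (a 5-second window = 5 seconds).
The eighth arrival falls in the interval iff at least 8 events occur there: P(S_8 ≤ t) = P(N ≥ 8) = 1 − P(N ≤ 7) ≈ 0.8215.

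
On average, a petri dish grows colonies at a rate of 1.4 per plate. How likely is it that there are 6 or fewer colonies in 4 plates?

Over the interval, μ = 1.4 × 4 = 5.6 (4 plates).
P(N ≤ 6) = Σ_{j=0}^{6} e^(−μ) μ^j/j! ≈ 0.6703.

0.6703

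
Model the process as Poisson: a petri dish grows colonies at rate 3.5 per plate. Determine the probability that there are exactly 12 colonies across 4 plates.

0.0984

Over the interval, μ = 3.5 × 4 = 14 (4 plates).
P(N = 12) = e^(−μ) μ^12/12! = e^(−14) · 14^12/479001600 ≈ 0.0984.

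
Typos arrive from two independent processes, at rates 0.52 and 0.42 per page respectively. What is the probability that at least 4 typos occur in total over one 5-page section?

Independent Poisson processes superpose: combined rate λ = 0.52 + 0.42 = 0.94 per page.
Over the interval, μ = 0.94 × 5 = 4.7 (a 5-page section = 5 pages).
P(N ≥ 4) = 1 − P(N ≤ 3) ≈ 0.6903.

0.6903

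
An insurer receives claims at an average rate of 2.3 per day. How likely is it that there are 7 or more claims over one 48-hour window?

Over the interval, μ = 2.3 × 2 = 4.6 (a 48-hour window = 2 days).
P(N ≥ 7) = 1 − P(N ≤ 6) = 1 − Σ_{j=0}^{6} e^(−μ) μ^j/j! ≈ 0.1820.

0.1820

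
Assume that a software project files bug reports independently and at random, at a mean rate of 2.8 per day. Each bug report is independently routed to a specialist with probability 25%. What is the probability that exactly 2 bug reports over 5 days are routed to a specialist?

0.1850

Thinning: the bug reports that are routed to a specialist themselves form a Poisson process with rate 0.25 × 2.8 = 0.7 per day.
Over the interval, μ = 0.7 × 5 = 3.5 (5 days).
P(N = 2) = e^(−3.5) · 3.5^2/2! ≈ 0.1850.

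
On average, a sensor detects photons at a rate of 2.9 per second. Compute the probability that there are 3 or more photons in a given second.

With mean μ = 2.9 per second,
P(N ≥ 3) = 1 − P(N ≤ 2) = 1 − Σ_{j=0}^{2} e^(−μ) μ^j/j! ≈ 0.5540.

0.5540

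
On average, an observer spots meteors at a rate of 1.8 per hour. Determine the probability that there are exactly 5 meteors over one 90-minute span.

Over the interval, μ = 1.8 × 1.5 = 2.7 (a 90-minute span = 1.5 hours).
P(N = 5) = e^(−μ) μ^5/5! = e^(−2.7) · 2.7^5/120 ≈ 0.0804.

0.0804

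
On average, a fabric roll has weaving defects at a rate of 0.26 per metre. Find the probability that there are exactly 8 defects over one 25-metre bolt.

0.1188

Over the interval, μ = 0.26 × 25 = 6.5 (a 25-metre bolt = 25 metres).
P(N = 8) = e^(−μ) μ^8/8! = e^(−6.5) · 6.5^8/40320 ≈ 0.1188.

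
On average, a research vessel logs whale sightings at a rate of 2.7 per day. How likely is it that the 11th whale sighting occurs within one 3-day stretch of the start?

0.1942

Over the interval, μ = 2.7 × 3 = 8.1 (a 3-day stretch = 3 days).
The 11th arrival falls in the interval iff at least 11 events occur there: P(S_11 ≤ t) = P(N ≥ 11) = 1 − P(N ≤ 10) ≈ 0.1942.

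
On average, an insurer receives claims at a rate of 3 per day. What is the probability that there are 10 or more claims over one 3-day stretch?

0.4126

Over the interval, μ = 3 × 3 = 9 (a 3-day stretch = 3 days).
P(N ≥ 10) = 1 − P(N ≤ 9) = 1 − Σ_{j=0}^{9} e^(−μ) μ^j/j! ≈ 0.4126.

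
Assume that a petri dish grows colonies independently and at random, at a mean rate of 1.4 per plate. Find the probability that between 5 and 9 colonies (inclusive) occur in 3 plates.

0.3990

Over the interval, μ = 1.4 × 3 = 4.2 (3 plates).
P(5 ≤ N ≤ 9) = Σ_{j=5}^{9} e^(−4.2) · 4.2^j/j! ≈ 0.3990.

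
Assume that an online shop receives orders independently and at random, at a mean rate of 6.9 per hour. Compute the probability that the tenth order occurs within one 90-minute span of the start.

Over the interval, μ = 6.9 × 1.5 = 10.35 (a 90-minute span = 1.5 hours).
The tenth arrival falls in the interval iff at least 10 events occur there: P(S_10 ≤ t) = P(N ≥ 10) = 1 − P(N ≤ 9) ≈ 0.5850.

0.5850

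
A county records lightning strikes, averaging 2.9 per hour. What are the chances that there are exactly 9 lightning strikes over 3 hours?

0.1311

Over the interval, μ = 2.9 × 3 = 8.7 (3 hours).
P(N = 9) = e^(−μ) μ^9/9! = e^(−8.7) · 8.7^9/362880 ≈ 0.1311.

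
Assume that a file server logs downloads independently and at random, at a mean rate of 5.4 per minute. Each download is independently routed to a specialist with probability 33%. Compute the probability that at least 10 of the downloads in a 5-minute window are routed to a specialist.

Thinning: the downloads that are routed to a specialist themselves form a Poisson process with rate 0.33 × 5.4 = 1.782 per minute.
Over the interval, μ = 1.782 × 5 = 8.91 (a 5-minute window = 5 minutes).
P(N ≥ 10) = 1 − P(N ≤ 9) ≈ 0.4007.

0.4007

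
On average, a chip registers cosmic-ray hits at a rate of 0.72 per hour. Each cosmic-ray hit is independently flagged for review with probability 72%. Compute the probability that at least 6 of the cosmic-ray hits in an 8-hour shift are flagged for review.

0.2383

Thinning: the cosmic-ray hits that are flagged for review themselves form a Poisson process with rate 0.72 × 0.72 = 0.5184 per hour.
Over the interval, μ = 0.5184 × 8 = 4.1472 (an 8-hour shift = 8 hours).
P(N ≥ 6) = 1 − P(N ≤ 5) ≈ 0.2383.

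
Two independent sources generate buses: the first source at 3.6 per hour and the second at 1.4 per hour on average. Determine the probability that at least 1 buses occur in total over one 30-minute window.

0.9179

Independent Poisson processes superpose: combined rate λ = 3.6 + 1.4 = 5 per hour.
Over the interval, μ = 5 × 0.5 = 2.5 (a 30-minute window = 0.5 hours).
P(N ≥ 1) = 1 − P(N ≤ 0) ≈ 0.9179.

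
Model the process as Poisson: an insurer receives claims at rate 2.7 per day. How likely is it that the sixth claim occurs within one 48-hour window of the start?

0.4539

Over the interval, μ = 2.7 × 2 = 5.4 (a 48-hour window = 2 days).
The sixth arrival falls in the interval iff at least 6 events occur there: P(S_6 ≤ t) = P(N ≥ 6) = 1 − P(N ≤ 5) ≈ 0.4539.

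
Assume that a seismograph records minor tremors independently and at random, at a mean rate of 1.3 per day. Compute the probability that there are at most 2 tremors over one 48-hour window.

0.5184

Over the interval, μ = 1.3 × 2 = 2.6 (a 48-hour window = 2 days).
P(N ≤ 2) = Σ_{j=0}^{2} e^(−μ) μ^j/j! ≈ 0.5184.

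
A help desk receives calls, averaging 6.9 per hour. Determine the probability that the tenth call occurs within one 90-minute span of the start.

0.5850

Over the interval, μ = 6.9 × 1.5 = 10.35 (a 90-minute span = 1.5 hours).
The tenth arrival falls in the interval iff at least 10 events occur there: P(S_10 ≤ t) = P(N ≥ 10) = 1 − P(N ≤ 9) ≈ 0.5850.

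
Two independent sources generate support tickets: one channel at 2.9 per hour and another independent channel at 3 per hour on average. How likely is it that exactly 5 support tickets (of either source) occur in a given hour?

0.1632

Independent Poisson processes superpose: combined rate λ = 2.9 + 3 = 5.9 per hour.
So μ = 5.9.
P(N = 5) = e^(−5.9) · 5.9^5/5! ≈ 0.1632.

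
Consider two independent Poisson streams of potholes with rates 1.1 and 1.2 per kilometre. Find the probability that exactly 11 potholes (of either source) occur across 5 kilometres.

Independent Poisson processes superpose: combined rate λ = 1.1 + 1.2 = 2.3 per kilometre.
Over the interval, μ = 2.3 × 5 = 11.5 (5 kilometres).
P(N = 11) = e^(−11.5) · 11.5^11/11! ≈ 0.1181.

0.1181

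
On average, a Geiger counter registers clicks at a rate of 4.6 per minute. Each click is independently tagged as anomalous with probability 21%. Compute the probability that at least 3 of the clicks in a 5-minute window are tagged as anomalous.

0.8603

Thinning: the clicks that are tagged as anomalous themselves form a Poisson process with rate 0.21 × 4.6 = 0.966 per minute.
Over the interval, μ = 0.966 × 5 = 4.83 (a 5-minute window = 5 minutes).
P(N ≥ 3) = 1 − P(N ≤ 2) ≈ 0.8603.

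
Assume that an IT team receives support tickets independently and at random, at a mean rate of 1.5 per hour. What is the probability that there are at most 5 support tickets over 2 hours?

Over the interval, μ = 1.5 × 2 = 3 (2 hours).
P(N ≤ 5) = Σ_{j=0}^{5} e^(−μ) μ^j/j! ≈ 0.9161.

0.9161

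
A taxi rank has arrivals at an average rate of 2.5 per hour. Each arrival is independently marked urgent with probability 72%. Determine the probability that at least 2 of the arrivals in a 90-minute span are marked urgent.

0.7513

Thinning: the arrivals that are marked urgent themselves form a Poisson process with rate 0.72 × 2.5 = 1.8 per hour.
Over the interval, μ = 1.8 × 1.5 = 2.7 (a 90-minute span = 1.5 hours).
P(N ≥ 2) = 1 − P(N ≤ 1) ≈ 0.7513.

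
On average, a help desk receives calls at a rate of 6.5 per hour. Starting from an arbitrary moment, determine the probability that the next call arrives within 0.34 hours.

0.8903

Inter-arrival times are exponential with rate λ = 6.5 per hour.
P(T ≤ 0.34) = 1 − e^(−λt) = 1 − e^(−6.5 × 0.34) = 1 − e^(−2.21) ≈ 0.8903.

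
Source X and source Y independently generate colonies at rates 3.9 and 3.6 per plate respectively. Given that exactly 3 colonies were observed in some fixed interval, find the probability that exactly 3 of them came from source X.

Given the total, each event is independently from source X with probability p = λ_X/(λ_X+λ_Y) = 3.9/7.5 = 0.5200.
So K ~ Binomial(3, 3.9/7.5): P(K = 3) = C(3,3) · (3.9/7.5)^3 · (3.6/7.5)^0 ≈ 0.1406.

0.1406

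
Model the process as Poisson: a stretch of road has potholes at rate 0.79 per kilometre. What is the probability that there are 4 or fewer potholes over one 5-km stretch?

Over the interval, μ = 0.79 × 5 = 3.95 (a 5-km stretch = 5 kilometres).
P(N ≤ 4) = Σ_{j=0}^{4} e^(−μ) μ^j/j! ≈ 0.6386.

0.6386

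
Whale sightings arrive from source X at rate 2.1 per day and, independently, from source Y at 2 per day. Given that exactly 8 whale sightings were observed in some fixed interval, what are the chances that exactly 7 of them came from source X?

Given the total, each event is independently from source X with probability p = λ_X/(λ_X+λ_Y) = 2.1/4.1 ≈ 0.5122.
So K ~ Binomial(8, 2.1/4.1): P(K = 7) = C(8,7) · (2.1/4.1)^7 · (2/4.1)^1 ≈ 0.0361.

0.0361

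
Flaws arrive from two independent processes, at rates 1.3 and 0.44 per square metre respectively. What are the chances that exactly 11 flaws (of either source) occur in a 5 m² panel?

Independent Poisson processes superpose: combined rate λ = 1.3 + 0.44 = 1.74 per square metre.
Over the interval, μ = 1.74 × 5 = 8.7 (a 5 m² panel = 5 square metres).
P(N = 11) = e^(−8.7) · 8.7^11/11! ≈ 0.0902.

0.0902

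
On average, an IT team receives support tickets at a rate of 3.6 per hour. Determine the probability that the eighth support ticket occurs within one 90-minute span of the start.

0.1783

Over the interval, μ = 3.6 × 1.5 = 5.4 (a 90-minute span = 1.5 hours).
The eighth arrival falls in the interval iff at least 8 events occur there: P(S_8 ≤ t) = P(N ≥ 8) = 1 − P(N ≤ 7) ≈ 0.1783.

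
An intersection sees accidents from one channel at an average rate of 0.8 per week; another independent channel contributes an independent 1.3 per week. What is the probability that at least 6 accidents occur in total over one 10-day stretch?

0.0839

Independent Poisson processes superpose: combined rate λ = 0.8 + 1.3 = 2.1 per week.
Over the interval, μ = 2.1 × 10/7 = 3 (a 10-day stretch = 10/7 weeks).
P(N ≥ 6) = 1 − P(N ≤ 5) ≈ 0.0839.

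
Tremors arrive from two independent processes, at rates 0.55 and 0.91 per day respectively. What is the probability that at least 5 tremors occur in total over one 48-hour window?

Independent Poisson processes superpose: combined rate λ = 0.55 + 0.91 = 1.46 per day.
Over the interval, μ = 1.46 × 2 = 2.92 (a 48-hour window = 2 days).
P(N ≥ 5) = 1 − P(N ≤ 4) ≈ 0.1715.

0.1715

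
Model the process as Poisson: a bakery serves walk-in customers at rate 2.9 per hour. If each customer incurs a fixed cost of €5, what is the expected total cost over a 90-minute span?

E[N] = 2.9 × 1.5 = 4.35 (a 90-minute span = 1.5 hours); E[cost] = 4.35 × €5 = €21.75.

€21.75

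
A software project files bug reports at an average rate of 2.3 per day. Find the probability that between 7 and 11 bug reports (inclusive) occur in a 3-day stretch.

Over the interval, μ = 2.3 × 3 = 6.9 (a 3-day stretch = 3 days).
P(7 ≤ N ≤ 11) = Σ_{j=7}^{11} e^(−6.9) · 6.9^j/j! ≈ 0.4863.

0.4863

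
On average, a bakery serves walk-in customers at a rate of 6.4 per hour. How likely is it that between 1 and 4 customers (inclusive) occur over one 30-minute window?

Over the interval, μ = 6.4 × 0.5 = 3.2 (a 30-minute window = 0.5 hours).
P(1 ≤ N ≤ 4) = Σ_{j=1}^{4} e^(−3.2) · 3.2^j/j! ≈ 0.7399.

0.7399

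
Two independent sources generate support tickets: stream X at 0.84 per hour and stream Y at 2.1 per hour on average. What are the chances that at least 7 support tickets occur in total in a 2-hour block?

0.3744

Independent Poisson processes superpose: combined rate λ = 0.84 + 2.1 = 2.94 per hour.
Over the interval, μ = 2.94 × 2 = 5.88 (a 2-hour block = 2 hours).
P(N ≥ 7) = 1 − P(N ≤ 6) ≈ 0.3744.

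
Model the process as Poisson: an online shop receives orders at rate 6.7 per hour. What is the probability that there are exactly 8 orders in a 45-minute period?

Over the interval, μ = 6.7 × 0.75 = 5.025 (a 45-minute period = 0.75 hours).
P(N = 8) = e^(−μ) μ^8/8! = e^(−5.025) · 5.025^8/40320 ≈ 0.0663.

0.0663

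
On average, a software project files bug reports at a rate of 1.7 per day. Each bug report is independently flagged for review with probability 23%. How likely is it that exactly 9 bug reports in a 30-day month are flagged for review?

Thinning: the bug reports that are flagged for review themselves form a Poisson process with rate 0.23 × 1.7 = 0.391 per day.
Over the interval, μ = 0.391 × 30 = 11.73 (a 30-day month = 30 days).
P(N = 9) = e^(−11.73) · 11.73^9/9! ≈ 0.0932.

0.0932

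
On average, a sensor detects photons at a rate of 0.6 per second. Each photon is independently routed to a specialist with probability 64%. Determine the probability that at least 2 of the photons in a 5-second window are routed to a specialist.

0.5719

Thinning: the photons that are routed to a specialist themselves form a Poisson process with rate 0.64 × 0.6 = 0.384 per second.
Over the interval, μ = 0.384 × 5 = 1.92 (a 5-second window = 5 seconds).
P(N ≥ 2) = 1 − P(N ≤ 1) ≈ 0.5719.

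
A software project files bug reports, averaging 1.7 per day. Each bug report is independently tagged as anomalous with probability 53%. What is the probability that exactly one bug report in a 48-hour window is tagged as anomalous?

0.2973

Thinning: the bug reports that are tagged as anomalous themselves form a Poisson process with rate 0.53 × 1.7 = 0.901 per day.
Over the interval, μ = 0.901 × 2 = 1.802 (a 48-hour window = 2 days).
P(N = 1) = e^(−1.802) · 1.802^1/1! ≈ 0.2973.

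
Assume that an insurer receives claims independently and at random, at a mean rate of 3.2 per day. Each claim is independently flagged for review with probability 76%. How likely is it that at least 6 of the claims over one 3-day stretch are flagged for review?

0.7355

Thinning: the claims that are flagged for review themselves form a Poisson process with rate 0.76 × 3.2 = 2.432 per day.
Over the interval, μ = 2.432 × 3 = 7.296 (a 3-day stretch = 3 days).
P(N ≥ 6) = 1 − P(N ≤ 5) ≈ 0.7355.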